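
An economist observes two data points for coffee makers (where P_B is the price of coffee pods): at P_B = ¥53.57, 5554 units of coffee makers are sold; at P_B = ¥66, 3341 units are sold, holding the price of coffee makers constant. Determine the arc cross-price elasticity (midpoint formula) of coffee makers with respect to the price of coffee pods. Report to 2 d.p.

-2.39

ΔQ_A = 3341 − 5554 = -2213; ΔP_B = 66 − 53.57 = 12.43.
Midpoints: Q̄_A = 4447.5, P̄_B = 59.78.
ε = (ΔQ_A/Q̄_A)/(ΔP_B/P̄_B) = (-2213/4447.5)/(12.43/59.78) ≈ -2.39.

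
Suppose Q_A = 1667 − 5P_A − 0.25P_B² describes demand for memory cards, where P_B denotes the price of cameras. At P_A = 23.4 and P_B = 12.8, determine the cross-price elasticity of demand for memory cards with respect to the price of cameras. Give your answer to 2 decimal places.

-0.05

At P_A = 23.4 and P_B = 12.8: Q_A = 1509.04.
∂Q_A/∂P_B = -0.5P_B = -0.5(12.8) = -6.4000.
ε = (∂Q_A/∂P_B)(P_B/Q_A) = -6.4000 × (12.8/1509.04) ≈ -0.05.
ε < 0: complements.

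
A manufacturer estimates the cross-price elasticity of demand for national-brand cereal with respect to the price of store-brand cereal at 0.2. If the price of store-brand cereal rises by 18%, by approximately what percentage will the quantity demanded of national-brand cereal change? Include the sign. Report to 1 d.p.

%ΔQ ≈ ε × %ΔP of store-brand cereal = 0.2 × (18%) = 3.6%.

3.6%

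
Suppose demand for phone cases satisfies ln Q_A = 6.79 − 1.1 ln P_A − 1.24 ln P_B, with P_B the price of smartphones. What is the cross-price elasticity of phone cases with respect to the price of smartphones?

In a log-linear (constant-elasticity) demand function, the coefficient on ln P_B is the cross-price elasticity.
ε = -1.24. Negative, so phone cases and smartphones are complements.

-1.24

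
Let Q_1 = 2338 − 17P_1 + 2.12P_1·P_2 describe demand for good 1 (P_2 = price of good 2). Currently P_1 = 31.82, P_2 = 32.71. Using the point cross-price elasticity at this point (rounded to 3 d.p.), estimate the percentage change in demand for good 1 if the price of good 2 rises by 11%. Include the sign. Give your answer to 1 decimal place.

At P_1 = 31.82, P_2 = 32.71: Q_1 = 4003.624.
∂Q_1/∂P_2 = 2.12P_1 = 67.4584.
ε = (∂Q_1/∂P_2)(P_2/Q_1) = 67.4584 × 32.71/4003.624 ≈ 0.551.
%ΔQ_1 ≈ ε × %ΔP_2 = 0.551 × (11%) = 6.1%.

6.1%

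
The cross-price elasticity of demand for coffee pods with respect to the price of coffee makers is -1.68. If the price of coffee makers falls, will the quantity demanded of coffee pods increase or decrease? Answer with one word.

ε < 0 and the price of coffee makers falls, so the quantity of coffee pods moves in the opposite direction: it increases.

increase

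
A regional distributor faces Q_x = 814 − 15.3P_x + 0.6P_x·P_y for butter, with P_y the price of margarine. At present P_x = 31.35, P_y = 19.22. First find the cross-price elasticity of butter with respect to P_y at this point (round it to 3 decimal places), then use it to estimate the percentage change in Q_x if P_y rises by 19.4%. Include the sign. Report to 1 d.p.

10.1%

At P_x = 31.35, P_y = 19.22: Q_x = 695.873.
∂Q_x/∂P_y = 0.6P_x = 18.8100.
ε = (∂Q_x/∂P_y)(P_y/Q_x) = 18.8100 × 19.22/695.873 ≈ 0.520.
%ΔQ_x ≈ ε × %ΔP_y = 0.520 × (19.4%) = 10.1%.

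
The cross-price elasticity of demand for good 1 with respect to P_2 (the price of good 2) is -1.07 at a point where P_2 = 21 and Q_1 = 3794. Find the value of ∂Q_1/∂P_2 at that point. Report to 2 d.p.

ε = (∂Q_1/∂P_2)·(P_2/Q_1) ⇒ ∂Q_1/∂P_2 = ε·Q_1/P_2 = -1.07 × 3794/21 ≈ -193.31.

-193.31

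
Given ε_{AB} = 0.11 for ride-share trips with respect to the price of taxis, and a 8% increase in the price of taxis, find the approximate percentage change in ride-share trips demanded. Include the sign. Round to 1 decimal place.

0.9%

%ΔQ ≈ ε × %ΔP of taxis = 0.11 × (8%) = 0.9%.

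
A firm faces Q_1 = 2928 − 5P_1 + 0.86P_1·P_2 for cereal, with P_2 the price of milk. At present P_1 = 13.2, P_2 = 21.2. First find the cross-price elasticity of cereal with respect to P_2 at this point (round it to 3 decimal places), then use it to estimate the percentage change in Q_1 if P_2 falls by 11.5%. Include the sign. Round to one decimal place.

At P_1 = 13.2, P_2 = 21.2: Q_1 = 3102.662.
∂Q_1/∂P_2 = 0.86P_1 = 11.3520.
ε = (∂Q_1/∂P_2)(P_2/Q_1) = 11.3520 × 21.2/3102.662 ≈ 0.078.
%ΔQ_1 ≈ ε × %ΔP_2 = 0.078 × (-11.5%) = -0.9%.

-0.9%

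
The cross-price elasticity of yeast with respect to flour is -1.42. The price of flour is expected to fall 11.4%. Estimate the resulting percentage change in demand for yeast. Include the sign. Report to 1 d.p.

%ΔQ ≈ ε × %ΔP of flour = -1.42 × (-11.4%) = 16.2%.
Demand for yeast rises by about 16.2%.

16.2%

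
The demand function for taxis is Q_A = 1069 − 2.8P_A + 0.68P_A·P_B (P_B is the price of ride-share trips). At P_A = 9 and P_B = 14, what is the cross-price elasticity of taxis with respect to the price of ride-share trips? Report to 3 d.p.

At P_A = 9 and P_B = 14: Q_A = 1129.48.
∂Q_A/∂P_B = 0.68P_A = 0.68(9) = 6.1200.
ε = (∂Q_A/∂P_B)(P_B/Q_A) = 6.1200 × (14/1129.48) ≈ 0.076.

0.076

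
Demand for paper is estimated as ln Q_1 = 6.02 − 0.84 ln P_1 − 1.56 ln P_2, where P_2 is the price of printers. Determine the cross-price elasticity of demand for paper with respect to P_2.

-1.56

In a log-linear (constant-elasticity) demand function, the coefficient on ln P_2 is the cross-price elasticity.
ε = -1.56. Negative, so paper and printers are complements.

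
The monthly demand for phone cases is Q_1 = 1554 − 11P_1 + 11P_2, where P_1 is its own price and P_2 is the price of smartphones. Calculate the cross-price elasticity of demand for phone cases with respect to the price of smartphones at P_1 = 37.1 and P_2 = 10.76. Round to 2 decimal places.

At P_1 = 37.1 and P_2 = 10.76: Q_1 = 1264.26.
∂Q_1/∂P_2 = 11.
ε = (∂Q_1/∂P_2)(P_2/Q_1) = 11 × (10.76/1264.26) ≈ 0.09.

0.09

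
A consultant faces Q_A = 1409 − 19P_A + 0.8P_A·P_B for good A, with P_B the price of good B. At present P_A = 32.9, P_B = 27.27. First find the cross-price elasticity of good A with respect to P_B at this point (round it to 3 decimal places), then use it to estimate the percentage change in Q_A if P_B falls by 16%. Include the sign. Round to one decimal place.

At P_A = 32.9, P_B = 27.27: Q_A = 1501.646.
∂Q_A/∂P_B = 0.8P_A = 26.3200.
ε = (∂Q_A/∂P_B)(P_B/Q_A) = 26.3200 × 27.27/1501.646 ≈ 0.478.
%ΔQ_A ≈ ε × %ΔP_B = 0.478 × (-16%) = -7.6%.

-7.6%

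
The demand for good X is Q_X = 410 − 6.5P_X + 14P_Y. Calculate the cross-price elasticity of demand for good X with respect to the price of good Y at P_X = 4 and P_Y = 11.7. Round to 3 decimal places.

0.299

At P_X = 4 and P_Y = 11.7: Q_X = 547.8.
∂Q_X/∂P_Y = 14.
ε = (∂Q_X/∂P_Y)(P_Y/Q_X) = 14 × (11.7/547.8) ≈ 0.299.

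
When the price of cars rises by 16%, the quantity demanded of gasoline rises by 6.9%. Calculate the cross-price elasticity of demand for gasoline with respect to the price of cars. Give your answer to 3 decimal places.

0.431

ε = (%ΔQ of gasoline) / (%ΔP of cars) = (6.9%) / (16%) ≈ 0.431.
Positive cross-price elasticity: substitutes.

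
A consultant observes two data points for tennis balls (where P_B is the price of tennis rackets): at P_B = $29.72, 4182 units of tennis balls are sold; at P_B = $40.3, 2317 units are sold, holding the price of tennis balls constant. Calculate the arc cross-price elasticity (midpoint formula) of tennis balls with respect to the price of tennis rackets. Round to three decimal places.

ΔQ_A = 2317 − 4182 = -1865; ΔP_B = 40.3 − 29.72 = 10.58.
Midpoints: Q̄_A = 3249.5, P̄_B = 35.01.
ε = (ΔQ_A/Q̄_A)/(ΔP_B/P̄_B) = (-1865/3249.5)/(10.58/35.01) ≈ -1.899.
ε < 0: tennis balls and tennis rackets are complements.

-1.899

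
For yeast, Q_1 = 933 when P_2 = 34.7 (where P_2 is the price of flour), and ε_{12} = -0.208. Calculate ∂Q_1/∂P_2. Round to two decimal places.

-5.59

ε = (∂Q_1/∂P_2)·(P_2/Q_1) ⇒ ∂Q_1/∂P_2 = ε·Q_1/P_2 = -0.208 × 933/34.7 ≈ -5.59.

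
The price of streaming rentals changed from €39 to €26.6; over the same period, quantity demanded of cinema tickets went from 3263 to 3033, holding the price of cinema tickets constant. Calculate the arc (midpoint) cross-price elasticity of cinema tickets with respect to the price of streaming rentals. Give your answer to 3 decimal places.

ΔQ_A = 3033 − 3263 = -230; ΔP_B = 26.6 − 39 = -12.4.
Midpoints: Q̄_A = 3148.0, P̄_B = 32.80.
ε = (ΔQ_A/Q̄_A)/(ΔP_B/P̄_B) = (-230/3148.0)/(-12.4/32.80) ≈ 0.193.

0.193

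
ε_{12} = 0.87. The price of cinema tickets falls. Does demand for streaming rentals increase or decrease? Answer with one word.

ε > 0 and the price of cinema tickets falls, so the quantity of streaming rentals moves in the same direction: it decreases.

decrease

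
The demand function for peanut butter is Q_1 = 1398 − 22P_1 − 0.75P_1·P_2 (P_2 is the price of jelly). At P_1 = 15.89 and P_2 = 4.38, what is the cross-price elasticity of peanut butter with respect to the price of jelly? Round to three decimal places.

At P_1 = 15.89 and P_2 = 4.38: Q_1 = 996.221.
∂Q_1/∂P_2 = -0.75P_1 = -0.75(15.89) = -11.9175.
ε = (∂Q_1/∂P_2)(P_2/Q_1) = -11.9175 × (4.38/996.221) ≈ -0.052.
ε < 0: complements.

-0.052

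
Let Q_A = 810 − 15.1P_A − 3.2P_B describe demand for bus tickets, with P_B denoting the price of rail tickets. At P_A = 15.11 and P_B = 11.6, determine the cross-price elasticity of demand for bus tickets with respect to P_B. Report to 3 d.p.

-0.068

At P_A = 15.11 and P_B = 11.6: Q_A = 544.719.
∂Q_A/∂P_B = -3.2.
ε = (∂Q_A/∂P_B)(P_B/Q_A) = -3.2 × (11.6/544.719) ≈ -0.068.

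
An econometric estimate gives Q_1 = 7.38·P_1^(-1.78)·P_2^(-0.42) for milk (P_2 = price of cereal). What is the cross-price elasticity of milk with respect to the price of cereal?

-0.42

In a log-linear (constant-elasticity) demand function, the coefficient on the exponent of P_2 is the cross-price elasticity.
ε = -0.42. Negative, so milk and cereal are complements.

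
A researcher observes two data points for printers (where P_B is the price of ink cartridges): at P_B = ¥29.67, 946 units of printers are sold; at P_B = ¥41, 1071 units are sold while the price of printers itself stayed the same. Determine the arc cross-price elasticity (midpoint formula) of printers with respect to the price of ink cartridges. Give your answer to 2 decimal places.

ΔQ_A = 1071 − 946 = 125; ΔP_B = 41 − 29.67 = 11.33.
Midpoints: Q̄_A = 1008.5, P̄_B = 35.34.
ε = (ΔQ_A/Q̄_A)/(ΔP_B/P̄_B) = (125/1008.5)/(11.33/35.34) ≈ 0.39.
ε > 0: printers and ink cartridges are substitutes.

0.39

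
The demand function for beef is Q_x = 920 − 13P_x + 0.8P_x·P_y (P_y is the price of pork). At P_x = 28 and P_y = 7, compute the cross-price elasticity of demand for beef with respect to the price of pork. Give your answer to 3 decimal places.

0.220

At P_x = 28 and P_y = 7: Q_x = 712.8.
∂Q_x/∂P_y = 0.8P_x = 0.8(28) = 22.4000.
ε = (∂Q_x/∂P_y)(P_y/Q_x) = 22.4000 × (7/712.8) ≈ 0.220.
ε > 0: substitutes.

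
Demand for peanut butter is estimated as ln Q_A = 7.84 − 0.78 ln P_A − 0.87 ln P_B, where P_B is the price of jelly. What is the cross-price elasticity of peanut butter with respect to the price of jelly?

-0.87

In a log-linear (constant-elasticity) demand function, the coefficient on ln P_B is the cross-price elasticity.
ε = -0.87. Negative, so peanut butter and jelly are complements.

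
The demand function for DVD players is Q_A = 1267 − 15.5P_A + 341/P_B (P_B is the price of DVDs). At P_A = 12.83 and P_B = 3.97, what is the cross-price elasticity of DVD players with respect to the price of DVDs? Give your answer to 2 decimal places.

-0.07

At P_A = 12.83 and P_B = 3.97: Q_A = 1154.029.
∂Q_A/∂P_B = −341/P_B² = -21.6358.
ε = (∂Q_A/∂P_B)(P_B/Q_A) = -21.6358 × (3.97/1154.029) ≈ -0.07.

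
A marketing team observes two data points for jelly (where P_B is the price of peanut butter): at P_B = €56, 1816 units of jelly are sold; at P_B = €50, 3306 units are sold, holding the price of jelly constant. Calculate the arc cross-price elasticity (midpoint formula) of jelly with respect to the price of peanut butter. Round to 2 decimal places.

ΔQ_A = 3306 − 1816 = 1490; ΔP_B = 50 − 56 = -6.
Midpoints: Q̄_A = 2561.0, P̄_B = 53.00.
ε = (ΔQ_A/Q̄_A)/(ΔP_B/P̄_B) = (1490/2561.0)/(-6/53.00) ≈ -5.14.

-5.14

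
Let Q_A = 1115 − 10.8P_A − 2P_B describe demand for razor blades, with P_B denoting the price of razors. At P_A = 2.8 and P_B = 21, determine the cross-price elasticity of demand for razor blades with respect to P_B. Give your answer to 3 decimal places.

-0.040

At P_A = 2.8 and P_B = 21: Q_A = 1042.76.
∂Q_A/∂P_B = -2.
ε = (∂Q_A/∂P_B)(P_B/Q_A) = -2 × (21/1042.76) ≈ -0.040.
Since ε < 0, razor blades and razors are complements.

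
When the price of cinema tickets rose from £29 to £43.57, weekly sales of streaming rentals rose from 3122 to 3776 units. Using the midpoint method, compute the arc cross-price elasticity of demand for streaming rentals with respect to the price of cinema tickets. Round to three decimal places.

ΔQ_A = 3776 − 3122 = 654; ΔP_B = 43.57 − 29 = 14.57.
Midpoints: Q̄_A = 3449.0, P̄_B = 36.28.
ε = (ΔQ_A/Q̄_A)/(ΔP_B/P̄_B) = (654/3449.0)/(14.57/36.28) ≈ 0.472.
ε > 0: streaming rentals and cinema tickets are substitutes.

0.472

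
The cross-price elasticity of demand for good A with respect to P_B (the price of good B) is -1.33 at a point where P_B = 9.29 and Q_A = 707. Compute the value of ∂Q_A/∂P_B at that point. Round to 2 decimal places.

ε = (∂Q_A/∂P_B)·(P_B/Q_A) ⇒ ∂Q_A/∂P_B = ε·Q_A/P_B = -1.33 × 707/9.29 ≈ -101.22.

-101.22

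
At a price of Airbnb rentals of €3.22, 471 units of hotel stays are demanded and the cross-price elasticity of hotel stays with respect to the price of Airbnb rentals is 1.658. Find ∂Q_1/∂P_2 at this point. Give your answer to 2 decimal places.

ε = (∂Q_1/∂P_2)·(P_2/Q_1) ⇒ ∂Q_1/∂P_2 = ε·Q_1/P_2 = 1.658 × 471/3.22 ≈ 242.52.

242.52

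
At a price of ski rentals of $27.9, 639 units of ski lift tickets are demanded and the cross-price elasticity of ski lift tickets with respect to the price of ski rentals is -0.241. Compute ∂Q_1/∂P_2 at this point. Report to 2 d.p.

-5.52

ε = (∂Q_1/∂P_2)·(P_2/Q_1) ⇒ ∂Q_1/∂P_2 = ε·Q_1/P_2 = -0.241 × 639/27.9 ≈ -5.52.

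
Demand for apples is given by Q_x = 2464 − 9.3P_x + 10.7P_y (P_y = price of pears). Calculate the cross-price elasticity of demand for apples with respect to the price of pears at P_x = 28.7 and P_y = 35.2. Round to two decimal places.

At P_x = 28.7 and P_y = 35.2: Q_x = 2573.73.
∂Q_x/∂P_y = 10.7.
ε = (∂Q_x/∂P_y)(P_y/Q_x) = 10.7 × (35.2/2573.73) ≈ 0.15.

0.15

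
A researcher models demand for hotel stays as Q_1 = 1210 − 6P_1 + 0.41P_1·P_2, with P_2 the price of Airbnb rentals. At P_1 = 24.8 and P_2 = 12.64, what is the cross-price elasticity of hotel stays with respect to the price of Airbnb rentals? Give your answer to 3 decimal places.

0.108

At P_1 = 24.8 and P_2 = 12.64: Q_1 = 1189.724.
∂Q_1/∂P_2 = 0.41P_1 = 0.41(24.8) = 10.1680.
ε = (∂Q_1/∂P_2)(P_2/Q_1) = 10.1680 × (12.64/1189.724) ≈ 0.108.
ε > 0: substitutes.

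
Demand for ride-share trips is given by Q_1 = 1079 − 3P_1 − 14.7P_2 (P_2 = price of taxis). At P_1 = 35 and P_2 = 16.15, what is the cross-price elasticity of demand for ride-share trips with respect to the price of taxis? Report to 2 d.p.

At P_1 = 35 and P_2 = 16.15: Q_1 = 736.595.
∂Q_1/∂P_2 = -14.7.
ε = (∂Q_1/∂P_2)(P_2/Q_1) = -14.7 × (16.15/736.595) ≈ -0.32.

-0.32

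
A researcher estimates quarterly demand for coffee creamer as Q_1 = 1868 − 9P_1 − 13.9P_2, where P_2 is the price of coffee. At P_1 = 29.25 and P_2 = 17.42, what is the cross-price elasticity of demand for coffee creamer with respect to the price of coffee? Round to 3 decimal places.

At P_1 = 29.25 and P_2 = 17.42: Q_1 = 1362.612.
∂Q_1/∂P_2 = -13.9.
ε = (∂Q_1/∂P_2)(P_2/Q_1) = -13.9 × (17.42/1362.612) ≈ -0.178.
Since ε < 0, coffee creamer and coffee are complements.

-0.178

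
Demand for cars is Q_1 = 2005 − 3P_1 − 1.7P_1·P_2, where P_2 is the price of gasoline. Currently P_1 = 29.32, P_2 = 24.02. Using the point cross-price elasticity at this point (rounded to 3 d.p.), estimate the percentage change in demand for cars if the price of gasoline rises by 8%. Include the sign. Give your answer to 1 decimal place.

At P_1 = 29.32, P_2 = 24.02: Q_1 = 719.787.
∂Q_1/∂P_2 = -1.7P_1 = -49.8440.
ε = (∂Q_1/∂P_2)(P_2/Q_1) = -49.8440 × 24.02/719.787 ≈ -1.663.
%ΔQ_1 ≈ ε × %ΔP_2 = -1.663 × (8%) = -13.3%.

-13.3%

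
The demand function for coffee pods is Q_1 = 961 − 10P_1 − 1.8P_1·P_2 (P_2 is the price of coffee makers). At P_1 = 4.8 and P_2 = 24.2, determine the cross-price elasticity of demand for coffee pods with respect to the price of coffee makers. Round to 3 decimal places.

-0.297

At P_1 = 4.8 and P_2 = 24.2: Q_1 = 703.912.
∂Q_1/∂P_2 = -1.8P_1 = -1.8(4.8) = -8.6400.
ε = (∂Q_1/∂P_2)(P_2/Q_1) = -8.6400 × (24.2/703.912) ≈ -0.297.
ε < 0: complements.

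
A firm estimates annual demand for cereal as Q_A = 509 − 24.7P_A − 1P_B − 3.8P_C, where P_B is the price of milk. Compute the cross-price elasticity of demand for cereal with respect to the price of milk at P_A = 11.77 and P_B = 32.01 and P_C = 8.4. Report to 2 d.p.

At P_A = 11.77 and P_B = 32.01 and P_C = 8.4: Q_A = 154.351.
∂Q_A/∂P_B = -1.
ε = (∂Q_A/∂P_B)(P_B/Q_A) = -1 × (32.01/154.351) ≈ -0.21.
Since ε < 0, cereal and milk are complements.

-0.21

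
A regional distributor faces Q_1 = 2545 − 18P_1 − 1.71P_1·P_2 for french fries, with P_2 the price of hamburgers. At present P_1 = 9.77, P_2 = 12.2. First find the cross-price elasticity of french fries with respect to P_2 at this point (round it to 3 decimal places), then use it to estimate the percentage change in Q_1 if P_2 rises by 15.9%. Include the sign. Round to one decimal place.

-1.5%

At P_1 = 9.77, P_2 = 12.2: Q_1 = 2165.318.
∂Q_1/∂P_2 = -1.71P_1 = -16.7067.
ε = (∂Q_1/∂P_2)(P_2/Q_1) = -16.7067 × 12.2/2165.318 ≈ -0.094.
%ΔQ_1 ≈ ε × %ΔP_2 = -0.094 × (15.9%) = -1.5%.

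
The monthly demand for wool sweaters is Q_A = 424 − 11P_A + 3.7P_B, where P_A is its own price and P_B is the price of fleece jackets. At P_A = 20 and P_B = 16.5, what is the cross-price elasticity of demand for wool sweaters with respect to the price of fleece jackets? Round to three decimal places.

At P_A = 20 and P_B = 16.5: Q_A = 265.05.
∂Q_A/∂P_B = 3.7.
ε = (∂Q_A/∂P_B)(P_B/Q_A) = 3.7 × (16.5/265.05) ≈ 0.230.

0.230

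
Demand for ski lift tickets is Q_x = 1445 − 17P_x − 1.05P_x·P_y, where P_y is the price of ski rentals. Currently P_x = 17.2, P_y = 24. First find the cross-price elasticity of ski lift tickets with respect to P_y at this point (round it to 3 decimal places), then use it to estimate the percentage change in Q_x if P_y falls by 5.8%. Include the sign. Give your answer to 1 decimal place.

3.5%

At P_x = 17.2, P_y = 24: Q_x = 719.16.
∂Q_x/∂P_y = -1.05P_x = -18.0600.
ε = (∂Q_x/∂P_y)(P_y/Q_x) = -18.0600 × 24/719.16 ≈ -0.603.
%ΔQ_x ≈ ε × %ΔP_y = -0.603 × (-5.8%) = 3.5%.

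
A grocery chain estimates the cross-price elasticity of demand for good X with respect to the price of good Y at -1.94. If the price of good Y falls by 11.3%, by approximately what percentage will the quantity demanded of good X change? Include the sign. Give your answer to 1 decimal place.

21.9%

%ΔQ ≈ ε × %ΔP of good Y = -1.94 × (-11.3%) = 21.9%.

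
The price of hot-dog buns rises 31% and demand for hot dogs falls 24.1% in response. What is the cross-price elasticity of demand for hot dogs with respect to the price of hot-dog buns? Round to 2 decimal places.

-0.78

ε = (%ΔQ of hot dogs) / (%ΔP of hot-dog buns) = (-24.1%) / (31%) ≈ -0.78.
Negative cross-price elasticity: complements.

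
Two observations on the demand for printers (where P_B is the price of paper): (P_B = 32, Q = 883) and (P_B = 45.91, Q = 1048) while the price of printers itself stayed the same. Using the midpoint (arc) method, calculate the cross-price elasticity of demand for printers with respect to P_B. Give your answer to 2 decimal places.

ΔQ_A = 1048 − 883 = 165; ΔP_B = 45.91 − 32 = 13.91.
Midpoints: Q̄_A = 965.5, P̄_B = 38.95.
ε = (ΔQ_A/Q̄_A)/(ΔP_B/P̄_B) = (165/965.5)/(13.91/38.95) ≈ 0.48.
ε > 0: printers and paper are substitutes.

0.48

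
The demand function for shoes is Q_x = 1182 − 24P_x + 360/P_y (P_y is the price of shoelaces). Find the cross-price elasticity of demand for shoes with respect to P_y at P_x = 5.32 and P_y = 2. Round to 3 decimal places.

At P_x = 5.32 and P_y = 2: Q_x = 1234.32.
∂Q_x/∂P_y = −360/P_y² = -90.0000.
ε = (∂Q_x/∂P_y)(P_y/Q_x) = -90.0000 × (2/1234.32) ≈ -0.146.

-0.146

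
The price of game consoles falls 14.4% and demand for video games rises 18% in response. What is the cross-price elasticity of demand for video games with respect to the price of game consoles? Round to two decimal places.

-1.25

ε = (%ΔQ of video games) / (%ΔP of game consoles) = (18%) / (-14.4%) ≈ -1.25.
Negative cross-price elasticity: complements.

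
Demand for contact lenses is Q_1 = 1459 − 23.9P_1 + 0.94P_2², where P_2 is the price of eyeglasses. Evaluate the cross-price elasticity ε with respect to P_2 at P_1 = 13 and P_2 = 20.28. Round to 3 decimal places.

0.504

At P_1 = 13 and P_2 = 20.28: Q_1 = 1534.902.
∂Q_1/∂P_2 = 1.88P_2 = 1.88(20.28) = 38.1264.
ε = (∂Q_1/∂P_2)(P_2/Q_1) = 38.1264 × (20.28/1534.902) ≈ 0.504.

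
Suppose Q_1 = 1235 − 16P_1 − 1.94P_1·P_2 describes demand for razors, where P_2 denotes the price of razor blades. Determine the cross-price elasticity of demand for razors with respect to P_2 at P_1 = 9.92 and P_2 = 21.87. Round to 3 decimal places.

-0.642

At P_1 = 9.92 and P_2 = 21.87: Q_1 = 655.396.
∂Q_1/∂P_2 = -1.94P_1 = -1.94(9.92) = -19.2448.
ε = (∂Q_1/∂P_2)(P_2/Q_1) = -19.2448 × (21.87/655.396) ≈ -0.642.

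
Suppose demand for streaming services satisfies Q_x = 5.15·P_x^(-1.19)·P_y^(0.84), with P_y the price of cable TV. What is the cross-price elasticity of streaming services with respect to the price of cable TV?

In a log-linear (constant-elasticity) demand function, the coefficient on the exponent of P_y is the cross-price elasticity.
ε = 0.84. Positive, so streaming services and cable TV are substitutes.

0.84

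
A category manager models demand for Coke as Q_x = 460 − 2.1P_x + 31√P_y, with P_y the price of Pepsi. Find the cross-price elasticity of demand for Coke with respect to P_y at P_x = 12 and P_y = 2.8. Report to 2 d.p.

At P_x = 12 and P_y = 2.8: Q_x = 486.673.
∂Q_x/∂P_y = 31/(2√P_y) = 31/(2√2.8) = 9.2630.
ε = (∂Q_x/∂P_y)(P_y/Q_x) = 9.2630 × (2.8/486.673) ≈ 0.05.

0.05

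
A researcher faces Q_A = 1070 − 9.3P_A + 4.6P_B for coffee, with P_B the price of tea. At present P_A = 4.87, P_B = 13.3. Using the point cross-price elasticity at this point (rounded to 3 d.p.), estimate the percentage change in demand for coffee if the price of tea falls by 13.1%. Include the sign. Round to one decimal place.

At P_A = 4.87, P_B = 13.3: Q_A = 1085.889.
∂Q_A/∂P_B = 4.6.
ε = (∂Q_A/∂P_B)(P_B/Q_A) = 4.6000 × 13.3/1085.889 ≈ 0.056.
%ΔQ_A ≈ ε × %ΔP_B = 0.056 × (-13.1%) = -0.7%.

-0.7%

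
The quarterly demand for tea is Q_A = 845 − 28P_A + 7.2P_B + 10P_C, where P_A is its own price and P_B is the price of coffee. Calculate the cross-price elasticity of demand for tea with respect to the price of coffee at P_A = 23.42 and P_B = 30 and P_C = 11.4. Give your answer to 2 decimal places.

0.42

At P_A = 23.42 and P_B = 30 and P_C = 11.4: Q_A = 519.24.
∂Q_A/∂P_B = 7.2.
ε = (∂Q_A/∂P_B)(P_B/Q_A) = 7.2 × (30/519.24) ≈ 0.42.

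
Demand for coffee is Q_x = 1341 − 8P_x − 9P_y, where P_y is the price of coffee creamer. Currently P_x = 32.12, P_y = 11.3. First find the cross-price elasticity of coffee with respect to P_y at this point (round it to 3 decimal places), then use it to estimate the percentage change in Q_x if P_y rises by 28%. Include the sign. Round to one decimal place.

At P_x = 32.12, P_y = 11.3: Q_x = 982.34.
∂Q_x/∂P_y = -9.
ε = (∂Q_x/∂P_y)(P_y/Q_x) = -9.0000 × 11.3/982.34 ≈ -0.104.
%ΔQ_x ≈ ε × %ΔP_y = -0.104 × (28%) = -2.9%.

-2.9%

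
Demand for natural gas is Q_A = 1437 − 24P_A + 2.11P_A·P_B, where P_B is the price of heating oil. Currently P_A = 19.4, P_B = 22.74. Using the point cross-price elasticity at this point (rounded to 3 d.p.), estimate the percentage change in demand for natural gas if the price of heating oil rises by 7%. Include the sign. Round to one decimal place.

3.4%

At P_A = 19.4, P_B = 22.74: Q_A = 1902.239.
∂Q_A/∂P_B = 2.11P_A = 40.9340.
ε = (∂Q_A/∂P_B)(P_B/Q_A) = 40.9340 × 22.74/1902.239 ≈ 0.489.
%ΔQ_A ≈ ε × %ΔP_B = 0.489 × (7%) = 3.4%.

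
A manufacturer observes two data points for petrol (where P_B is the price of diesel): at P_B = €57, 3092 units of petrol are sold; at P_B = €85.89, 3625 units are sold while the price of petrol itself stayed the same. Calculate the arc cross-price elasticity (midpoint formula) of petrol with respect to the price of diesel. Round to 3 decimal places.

ΔQ_A = 3625 − 3092 = 533; ΔP_B = 85.89 − 57 = 28.89.
Midpoints: Q̄_A = 3358.5, P̄_B = 71.44.
ε = (ΔQ_A/Q̄_A)/(ΔP_B/P̄_B) = (533/3358.5)/(28.89/71.44) ≈ 0.392.
ε > 0: petrol and diesel are substitutes.

0.392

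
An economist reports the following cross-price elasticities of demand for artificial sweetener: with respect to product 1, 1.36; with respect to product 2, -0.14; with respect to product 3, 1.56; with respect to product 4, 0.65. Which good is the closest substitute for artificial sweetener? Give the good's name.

Substitutes have ε > 0. Among the positive values, 1.56 (product 3) is largest.

product 3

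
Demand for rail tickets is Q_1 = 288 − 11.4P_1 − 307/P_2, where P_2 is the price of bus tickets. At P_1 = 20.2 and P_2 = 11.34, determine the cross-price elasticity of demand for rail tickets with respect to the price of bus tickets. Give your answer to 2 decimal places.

0.88

At P_1 = 20.2 and P_2 = 11.34: Q_1 = 30.648.
∂Q_1/∂P_2 = 307/P_2² = 2.3873.
ε = (∂Q_1/∂P_2)(P_2/Q_1) = 2.3873 × (11.34/30.648) ≈ 0.88.
ε > 0: substitutes.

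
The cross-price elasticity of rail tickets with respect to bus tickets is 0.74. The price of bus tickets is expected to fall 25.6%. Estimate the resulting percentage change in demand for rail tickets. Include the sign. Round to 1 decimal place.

-18.9%

%ΔQ ≈ ε × %ΔP of bus tickets = 0.74 × (-25.6%) = -18.9%.
Demand for rail tickets falls by about 18.9%.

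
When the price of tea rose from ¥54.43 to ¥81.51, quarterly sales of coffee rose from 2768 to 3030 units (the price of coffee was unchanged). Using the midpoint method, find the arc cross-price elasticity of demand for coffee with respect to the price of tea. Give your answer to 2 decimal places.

0.23

ΔQ_A = 3030 − 2768 = 262; ΔP_B = 81.51 − 54.43 = 27.08.
Midpoints: Q̄_A = 2899.0, P̄_B = 67.97.
ε = (ΔQ_A/Q̄_A)/(ΔP_B/P̄_B) = (262/2899.0)/(27.08/67.97) ≈ 0.23.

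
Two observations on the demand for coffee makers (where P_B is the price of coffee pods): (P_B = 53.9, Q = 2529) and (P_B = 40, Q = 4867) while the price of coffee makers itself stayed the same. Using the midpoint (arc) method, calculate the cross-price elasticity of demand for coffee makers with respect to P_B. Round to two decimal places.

ΔQ_A = 4867 − 2529 = 2338; ΔP_B = 40 − 53.9 = -13.9.
Midpoints: Q̄_A = 3698.0, P̄_B = 46.95.
ε = (ΔQ_A/Q̄_A)/(ΔP_B/P̄_B) = (2338/3698.0)/(-13.9/46.95) ≈ -2.14.

-2.14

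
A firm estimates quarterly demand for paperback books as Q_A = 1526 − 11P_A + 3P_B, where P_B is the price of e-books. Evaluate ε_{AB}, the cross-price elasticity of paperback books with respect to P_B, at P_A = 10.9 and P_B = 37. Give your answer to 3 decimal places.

At P_A = 10.9 and P_B = 37: Q_A = 1517.1.
∂Q_A/∂P_B = 3.
ε = (∂Q_A/∂P_B)(P_B/Q_A) = 3 × (37/1517.1) ≈ 0.073.

0.073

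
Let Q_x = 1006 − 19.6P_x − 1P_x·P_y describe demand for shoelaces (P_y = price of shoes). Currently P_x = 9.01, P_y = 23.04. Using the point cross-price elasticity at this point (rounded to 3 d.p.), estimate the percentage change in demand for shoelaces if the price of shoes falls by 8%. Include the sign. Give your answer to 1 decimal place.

At P_x = 9.01, P_y = 23.04: Q_x = 621.814.
∂Q_x/∂P_y = -1P_x = -9.0100.
ε = (∂Q_x/∂P_y)(P_y/Q_x) = -9.0100 × 23.04/621.814 ≈ -0.334.
%ΔQ_x ≈ ε × %ΔP_y = -0.334 × (-8%) = 2.7%.

2.7%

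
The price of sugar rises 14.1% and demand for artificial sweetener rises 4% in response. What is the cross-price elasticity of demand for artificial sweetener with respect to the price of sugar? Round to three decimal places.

ε = (%ΔQ of artificial sweetener) / (%ΔP of sugar) = (4%) / (14.1%) ≈ 0.284.
Positive cross-price elasticity: substitutes.

0.284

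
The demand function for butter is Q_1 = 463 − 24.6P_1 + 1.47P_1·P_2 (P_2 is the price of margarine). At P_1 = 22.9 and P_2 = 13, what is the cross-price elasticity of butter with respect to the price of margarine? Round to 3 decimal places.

At P_1 = 22.9 and P_2 = 13: Q_1 = 337.279.
∂Q_1/∂P_2 = 1.47P_1 = 1.47(22.9) = 33.6630.
ε = (∂Q_1/∂P_2)(P_2/Q_1) = 33.6630 × (13/337.279) ≈ 1.297.
ε > 0: substitutes.

1.297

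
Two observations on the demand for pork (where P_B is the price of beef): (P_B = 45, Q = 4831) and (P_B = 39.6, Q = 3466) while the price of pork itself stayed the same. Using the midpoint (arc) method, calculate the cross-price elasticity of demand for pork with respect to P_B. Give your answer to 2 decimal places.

ΔQ_A = 3466 − 4831 = -1365; ΔP_B = 39.6 − 45 = -5.4.
Midpoints: Q̄_A = 4148.5, P̄_B = 42.30.
ε = (ΔQ_A/Q̄_A)/(ΔP_B/P̄_B) = (-1365/4148.5)/(-5.4/42.30) ≈ 2.58.
ε > 0: pork and beef are substitutes.

2.58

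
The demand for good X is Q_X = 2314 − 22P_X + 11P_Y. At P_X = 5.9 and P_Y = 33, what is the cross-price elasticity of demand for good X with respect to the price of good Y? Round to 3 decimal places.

0.143

At P_X = 5.9 and P_Y = 33: Q_X = 2547.2.
∂Q_X/∂P_Y = 11.
ε = (∂Q_X/∂P_Y)(P_Y/Q_X) = 11 × (33/2547.2) ≈ 0.143.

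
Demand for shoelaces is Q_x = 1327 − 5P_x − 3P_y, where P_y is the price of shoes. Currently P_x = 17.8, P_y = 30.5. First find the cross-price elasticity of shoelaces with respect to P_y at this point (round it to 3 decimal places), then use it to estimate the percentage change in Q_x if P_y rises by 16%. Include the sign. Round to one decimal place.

At P_x = 17.8, P_y = 30.5: Q_x = 1146.5.
∂Q_x/∂P_y = -3.
ε = (∂Q_x/∂P_y)(P_y/Q_x) = -3.0000 × 30.5/1146.5 ≈ -0.080.
%ΔQ_x ≈ ε × %ΔP_y = -0.080 × (16%) = -1.3%.

-1.3%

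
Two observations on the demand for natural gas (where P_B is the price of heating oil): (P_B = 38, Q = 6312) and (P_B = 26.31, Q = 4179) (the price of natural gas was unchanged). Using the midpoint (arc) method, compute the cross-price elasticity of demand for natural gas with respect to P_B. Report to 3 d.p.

1.119

ΔQ_A = 4179 − 6312 = -2133; ΔP_B = 26.31 − 38 = -11.69.
Midpoints: Q̄_A = 5245.5, P̄_B = 32.16.
ε = (ΔQ_A/Q̄_A)/(ΔP_B/P̄_B) = (-2133/5245.5)/(-11.69/32.16) ≈ 1.119.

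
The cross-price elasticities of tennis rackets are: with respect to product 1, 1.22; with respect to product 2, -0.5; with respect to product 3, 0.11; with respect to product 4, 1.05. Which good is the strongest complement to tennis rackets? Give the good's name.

product 2

Complements have ε < 0. The most negative value is -0.5 (product 2).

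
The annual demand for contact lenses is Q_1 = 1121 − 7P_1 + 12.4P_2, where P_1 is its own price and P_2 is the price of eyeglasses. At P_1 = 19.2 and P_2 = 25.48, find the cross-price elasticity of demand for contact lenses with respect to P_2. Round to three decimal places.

At P_1 = 19.2 and P_2 = 25.48: Q_1 = 1302.552.
∂Q_1/∂P_2 = 12.4.
ε = (∂Q_1/∂P_2)(P_2/Q_1) = 12.4 × (25.48/1302.552) ≈ 0.243.

0.243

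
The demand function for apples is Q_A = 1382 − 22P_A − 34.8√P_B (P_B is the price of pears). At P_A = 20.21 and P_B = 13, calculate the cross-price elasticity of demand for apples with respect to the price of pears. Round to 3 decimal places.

At P_A = 20.21 and P_B = 13: Q_A = 811.907.
∂Q_A/∂P_B = -34.8/(2√P_B) = -34.8/(2√13) = -4.8259.
ε = (∂Q_A/∂P_B)(P_B/Q_A) = -4.8259 × (13/811.907) ≈ -0.077.

-0.077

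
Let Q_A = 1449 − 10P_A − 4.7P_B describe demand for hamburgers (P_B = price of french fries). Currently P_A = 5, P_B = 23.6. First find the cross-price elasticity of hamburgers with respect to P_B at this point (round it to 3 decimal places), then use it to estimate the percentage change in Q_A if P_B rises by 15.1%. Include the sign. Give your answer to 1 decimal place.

-1.3%

At P_A = 5, P_B = 23.6: Q_A = 1288.08.
∂Q_A/∂P_B = -4.7.
ε = (∂Q_A/∂P_B)(P_B/Q_A) = -4.7000 × 23.6/1288.08 ≈ -0.086.
%ΔQ_A ≈ ε × %ΔP_B = -0.086 × (15.1%) = -1.3%.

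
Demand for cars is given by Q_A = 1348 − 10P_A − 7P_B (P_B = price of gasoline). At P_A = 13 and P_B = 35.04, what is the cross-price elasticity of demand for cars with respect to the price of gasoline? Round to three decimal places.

At P_A = 13 and P_B = 35.04: Q_A = 972.72.
∂Q_A/∂P_B = -7.
ε = (∂Q_A/∂P_B)(P_B/Q_A) = -7 × (35.04/972.72) ≈ -0.252.

-0.252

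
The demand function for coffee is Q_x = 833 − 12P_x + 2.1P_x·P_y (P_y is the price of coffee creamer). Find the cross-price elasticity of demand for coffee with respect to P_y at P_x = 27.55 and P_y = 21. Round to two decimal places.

0.71

At P_x = 27.55 and P_y = 21: Q_x = 1717.355.
∂Q_x/∂P_y = 2.1P_x = 2.1(27.55) = 57.8550.
ε = (∂Q_x/∂P_y)(P_y/Q_x) = 57.8550 × (21/1717.355) ≈ 0.71.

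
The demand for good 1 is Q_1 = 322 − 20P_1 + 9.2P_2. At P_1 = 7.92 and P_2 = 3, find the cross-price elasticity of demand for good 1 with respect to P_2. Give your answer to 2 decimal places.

At P_1 = 7.92 and P_2 = 3: Q_1 = 191.2.
∂Q_1/∂P_2 = 9.2.
ε = (∂Q_1/∂P_2)(P_2/Q_1) = 9.2 × (3/191.2) ≈ 0.14.

0.14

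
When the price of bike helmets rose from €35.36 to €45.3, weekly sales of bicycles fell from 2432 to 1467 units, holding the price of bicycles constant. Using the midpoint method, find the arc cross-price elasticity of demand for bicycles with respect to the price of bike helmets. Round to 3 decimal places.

ΔQ_A = 1467 − 2432 = -965; ΔP_B = 45.3 − 35.36 = 9.94.
Midpoints: Q̄_A = 1949.5, P̄_B = 40.33.
ε = (ΔQ_A/Q̄_A)/(ΔP_B/P̄_B) = (-965/1949.5)/(9.94/40.33) ≈ -2.008.

-2.008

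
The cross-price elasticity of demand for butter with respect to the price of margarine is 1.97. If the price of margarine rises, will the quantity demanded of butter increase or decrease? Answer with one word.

ε > 0 and the price of margarine rises, so the quantity of butter moves in the same direction: it increases.

increase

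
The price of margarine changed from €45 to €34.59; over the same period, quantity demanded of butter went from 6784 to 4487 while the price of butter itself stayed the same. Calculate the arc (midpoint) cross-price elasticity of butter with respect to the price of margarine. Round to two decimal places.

ΔQ_A = 4487 − 6784 = -2297; ΔP_B = 34.59 − 45 = -10.41.
Midpoints: Q̄_A = 5635.5, P̄_B = 39.80.
ε = (ΔQ_A/Q̄_A)/(ΔP_B/P̄_B) = (-2297/5635.5)/(-10.41/39.80) ≈ 1.56.
ε > 0: butter and margarine are substitutes.

1.56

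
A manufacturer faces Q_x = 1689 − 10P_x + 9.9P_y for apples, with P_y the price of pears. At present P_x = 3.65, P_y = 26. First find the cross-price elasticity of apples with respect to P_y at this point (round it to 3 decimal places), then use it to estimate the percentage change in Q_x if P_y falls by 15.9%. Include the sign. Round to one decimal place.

-2.1%

At P_x = 3.65, P_y = 26: Q_x = 1909.9.
∂Q_x/∂P_y = 9.9.
ε = (∂Q_x/∂P_y)(P_y/Q_x) = 9.9000 × 26/1909.9 ≈ 0.135.
%ΔQ_x ≈ ε × %ΔP_y = 0.135 × (-15.9%) = -2.1%.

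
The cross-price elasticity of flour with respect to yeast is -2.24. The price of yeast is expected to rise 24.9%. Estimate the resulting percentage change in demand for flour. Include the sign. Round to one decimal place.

%ΔQ ≈ ε × %ΔP of yeast = -2.24 × (24.9%) = -55.8%.
Demand for flour falls by about 55.8%.

-55.8%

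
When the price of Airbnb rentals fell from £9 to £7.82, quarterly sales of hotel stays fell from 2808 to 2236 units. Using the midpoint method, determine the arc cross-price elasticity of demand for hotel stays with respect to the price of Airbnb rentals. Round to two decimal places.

1.62

ΔQ_A = 2236 − 2808 = -572; ΔP_B = 7.82 − 9 = -1.18.
Midpoints: Q̄_A = 2522.0, P̄_B = 8.41.
ε = (ΔQ_A/Q̄_A)/(ΔP_B/P̄_B) = (-572/2522.0)/(-1.18/8.41) ≈ 1.62.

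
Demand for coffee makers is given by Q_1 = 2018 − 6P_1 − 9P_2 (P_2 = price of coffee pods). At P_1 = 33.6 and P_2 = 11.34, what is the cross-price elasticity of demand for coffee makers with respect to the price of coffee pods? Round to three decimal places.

At P_1 = 33.6 and P_2 = 11.34: Q_1 = 1714.34.
∂Q_1/∂P_2 = -9.
ε = (∂Q_1/∂P_2)(P_2/Q_1) = -9 × (11.34/1714.34) ≈ -0.060.
Since ε < 0, coffee makers and coffee pods are complements.

-0.060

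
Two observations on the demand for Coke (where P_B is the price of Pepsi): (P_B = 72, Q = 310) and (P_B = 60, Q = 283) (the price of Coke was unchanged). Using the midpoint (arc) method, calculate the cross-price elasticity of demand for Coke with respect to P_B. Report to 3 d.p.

ΔQ_A = 283 − 310 = -27; ΔP_B = 60 − 72 = -12.
Midpoints: Q̄_A = 296.5, P̄_B = 66.00.
ε = (ΔQ_A/Q̄_A)/(ΔP_B/P̄_B) = (-27/296.5)/(-12/66.00) ≈ 0.501.

0.501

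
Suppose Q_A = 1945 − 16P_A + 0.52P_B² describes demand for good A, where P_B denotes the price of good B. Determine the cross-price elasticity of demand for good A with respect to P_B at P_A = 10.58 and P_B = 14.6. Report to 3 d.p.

At P_A = 10.58 and P_B = 14.6: Q_A = 1886.563.
∂Q_A/∂P_B = 1.04P_B = 1.04(14.6) = 15.1840.
ε = (∂Q_A/∂P_B)(P_B/Q_A) = 15.1840 × (14.6/1886.563) ≈ 0.118.

0.118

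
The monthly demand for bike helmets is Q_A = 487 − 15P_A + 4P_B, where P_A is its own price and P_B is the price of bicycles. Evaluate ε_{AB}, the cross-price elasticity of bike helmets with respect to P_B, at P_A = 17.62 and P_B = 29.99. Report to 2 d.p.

At P_A = 17.62 and P_B = 29.99: Q_A = 342.66.
∂Q_A/∂P_B = 4.
ε = (∂Q_A/∂P_B)(P_B/Q_A) = 4 × (29.99/342.66) ≈ 0.35.
Since ε > 0, bike helmets and bicycles are substitutes.

0.35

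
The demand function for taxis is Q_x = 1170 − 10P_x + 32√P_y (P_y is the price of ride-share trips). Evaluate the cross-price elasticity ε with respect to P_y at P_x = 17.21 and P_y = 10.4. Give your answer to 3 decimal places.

0.047

At P_x = 17.21 and P_y = 10.4: Q_x = 1101.097.
∂Q_x/∂P_y = 32/(2√P_y) = 32/(2√10.4) = 4.9614.
ε = (∂Q_x/∂P_y)(P_y/Q_x) = 4.9614 × (10.4/1101.097) ≈ 0.047.
ε > 0: substitutes.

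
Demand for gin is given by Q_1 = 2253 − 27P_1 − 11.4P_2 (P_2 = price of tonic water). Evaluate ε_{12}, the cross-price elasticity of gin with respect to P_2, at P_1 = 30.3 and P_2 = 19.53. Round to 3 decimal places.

-0.184

At P_1 = 30.3 and P_2 = 19.53: Q_1 = 1212.258.
∂Q_1/∂P_2 = -11.4.
ε = (∂Q_1/∂P_2)(P_2/Q_1) = -11.4 × (19.53/1212.258) ≈ -0.184.
Since ε < 0, gin and tonic water are complements.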